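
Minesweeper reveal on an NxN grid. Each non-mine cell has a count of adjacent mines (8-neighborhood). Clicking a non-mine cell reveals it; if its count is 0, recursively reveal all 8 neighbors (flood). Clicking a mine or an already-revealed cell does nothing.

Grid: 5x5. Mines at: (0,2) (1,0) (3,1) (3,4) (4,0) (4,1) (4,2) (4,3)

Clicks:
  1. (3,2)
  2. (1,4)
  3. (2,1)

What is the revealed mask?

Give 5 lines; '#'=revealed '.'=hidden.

Click 1 (3,2) count=4: revealed 1 new [(3,2)] -> total=1
Click 2 (1,4) count=0: revealed 6 new [(0,3) (0,4) (1,3) (1,4) (2,3) (2,4)] -> total=7
Click 3 (2,1) count=2: revealed 1 new [(2,1)] -> total=8

Answer: ...##
...##
.#.##
..#..
.....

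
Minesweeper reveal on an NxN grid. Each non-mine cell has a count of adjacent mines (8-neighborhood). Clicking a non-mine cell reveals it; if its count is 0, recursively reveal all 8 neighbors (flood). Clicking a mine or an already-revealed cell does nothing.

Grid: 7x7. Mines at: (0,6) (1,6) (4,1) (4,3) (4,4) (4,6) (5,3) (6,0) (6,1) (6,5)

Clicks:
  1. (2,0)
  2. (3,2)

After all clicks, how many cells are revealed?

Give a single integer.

Click 1 (2,0) count=0: revealed 24 new [(0,0) (0,1) (0,2) (0,3) (0,4) (0,5) (1,0) (1,1) (1,2) (1,3) (1,4) (1,5) (2,0) (2,1) (2,2) (2,3) (2,4) (2,5) (3,0) (3,1) (3,2) (3,3) (3,4) (3,5)] -> total=24
Click 2 (3,2) count=2: revealed 0 new [(none)] -> total=24

Answer: 24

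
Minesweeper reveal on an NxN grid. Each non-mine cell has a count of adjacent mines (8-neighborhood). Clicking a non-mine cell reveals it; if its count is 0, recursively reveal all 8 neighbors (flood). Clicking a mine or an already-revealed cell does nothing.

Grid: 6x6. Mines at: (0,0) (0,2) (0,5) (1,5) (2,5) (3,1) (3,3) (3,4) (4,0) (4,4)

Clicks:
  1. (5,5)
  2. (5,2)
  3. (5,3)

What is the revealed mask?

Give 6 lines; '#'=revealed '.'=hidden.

Click 1 (5,5) count=1: revealed 1 new [(5,5)] -> total=1
Click 2 (5,2) count=0: revealed 6 new [(4,1) (4,2) (4,3) (5,1) (5,2) (5,3)] -> total=7
Click 3 (5,3) count=1: revealed 0 new [(none)] -> total=7

Answer: ......
......
......
......
.###..
.###.#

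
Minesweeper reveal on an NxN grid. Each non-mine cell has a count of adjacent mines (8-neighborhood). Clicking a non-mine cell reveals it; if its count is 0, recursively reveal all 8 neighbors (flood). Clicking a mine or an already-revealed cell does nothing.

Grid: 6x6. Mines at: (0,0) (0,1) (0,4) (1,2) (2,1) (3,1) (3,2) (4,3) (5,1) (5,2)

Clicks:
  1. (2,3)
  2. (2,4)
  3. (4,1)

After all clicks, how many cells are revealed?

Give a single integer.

Answer: 14

Derivation:
Click 1 (2,3) count=2: revealed 1 new [(2,3)] -> total=1
Click 2 (2,4) count=0: revealed 12 new [(1,3) (1,4) (1,5) (2,4) (2,5) (3,3) (3,4) (3,5) (4,4) (4,5) (5,4) (5,5)] -> total=13
Click 3 (4,1) count=4: revealed 1 new [(4,1)] -> total=14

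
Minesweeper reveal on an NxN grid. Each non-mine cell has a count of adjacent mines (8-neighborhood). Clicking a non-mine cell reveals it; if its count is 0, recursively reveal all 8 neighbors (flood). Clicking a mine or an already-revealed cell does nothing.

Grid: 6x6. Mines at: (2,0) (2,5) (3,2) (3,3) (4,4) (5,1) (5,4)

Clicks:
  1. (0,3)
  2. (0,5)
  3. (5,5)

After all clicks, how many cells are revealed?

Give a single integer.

Click 1 (0,3) count=0: revealed 16 new [(0,0) (0,1) (0,2) (0,3) (0,4) (0,5) (1,0) (1,1) (1,2) (1,3) (1,4) (1,5) (2,1) (2,2) (2,3) (2,4)] -> total=16
Click 2 (0,5) count=0: revealed 0 new [(none)] -> total=16
Click 3 (5,5) count=2: revealed 1 new [(5,5)] -> total=17

Answer: 17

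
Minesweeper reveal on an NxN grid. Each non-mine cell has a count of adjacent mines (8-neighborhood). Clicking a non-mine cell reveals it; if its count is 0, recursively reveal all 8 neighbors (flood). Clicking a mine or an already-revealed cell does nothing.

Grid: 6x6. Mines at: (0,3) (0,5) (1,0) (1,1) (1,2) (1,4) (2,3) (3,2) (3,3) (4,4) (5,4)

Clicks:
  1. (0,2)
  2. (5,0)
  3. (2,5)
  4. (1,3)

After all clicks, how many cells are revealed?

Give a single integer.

Click 1 (0,2) count=3: revealed 1 new [(0,2)] -> total=1
Click 2 (5,0) count=0: revealed 12 new [(2,0) (2,1) (3,0) (3,1) (4,0) (4,1) (4,2) (4,3) (5,0) (5,1) (5,2) (5,3)] -> total=13
Click 3 (2,5) count=1: revealed 1 new [(2,5)] -> total=14
Click 4 (1,3) count=4: revealed 1 new [(1,3)] -> total=15

Answer: 15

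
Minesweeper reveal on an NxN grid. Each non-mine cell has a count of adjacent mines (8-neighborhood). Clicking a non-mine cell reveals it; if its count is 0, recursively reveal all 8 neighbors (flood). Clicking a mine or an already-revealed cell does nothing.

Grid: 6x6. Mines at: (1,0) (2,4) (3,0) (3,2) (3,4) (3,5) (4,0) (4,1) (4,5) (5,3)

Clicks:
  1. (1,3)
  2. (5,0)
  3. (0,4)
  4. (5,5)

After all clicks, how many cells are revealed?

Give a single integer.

Click 1 (1,3) count=1: revealed 1 new [(1,3)] -> total=1
Click 2 (5,0) count=2: revealed 1 new [(5,0)] -> total=2
Click 3 (0,4) count=0: revealed 12 new [(0,1) (0,2) (0,3) (0,4) (0,5) (1,1) (1,2) (1,4) (1,5) (2,1) (2,2) (2,3)] -> total=14
Click 4 (5,5) count=1: revealed 1 new [(5,5)] -> total=15

Answer: 15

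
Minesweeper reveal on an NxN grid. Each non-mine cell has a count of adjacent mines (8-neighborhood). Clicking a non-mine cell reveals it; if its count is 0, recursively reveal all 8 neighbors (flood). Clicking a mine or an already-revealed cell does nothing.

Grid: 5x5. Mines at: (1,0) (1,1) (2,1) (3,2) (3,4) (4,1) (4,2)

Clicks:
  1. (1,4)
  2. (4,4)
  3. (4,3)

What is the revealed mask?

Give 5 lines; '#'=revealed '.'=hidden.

Answer: ..###
..###
..###
.....
...##

Derivation:
Click 1 (1,4) count=0: revealed 9 new [(0,2) (0,3) (0,4) (1,2) (1,3) (1,4) (2,2) (2,3) (2,4)] -> total=9
Click 2 (4,4) count=1: revealed 1 new [(4,4)] -> total=10
Click 3 (4,3) count=3: revealed 1 new [(4,3)] -> total=11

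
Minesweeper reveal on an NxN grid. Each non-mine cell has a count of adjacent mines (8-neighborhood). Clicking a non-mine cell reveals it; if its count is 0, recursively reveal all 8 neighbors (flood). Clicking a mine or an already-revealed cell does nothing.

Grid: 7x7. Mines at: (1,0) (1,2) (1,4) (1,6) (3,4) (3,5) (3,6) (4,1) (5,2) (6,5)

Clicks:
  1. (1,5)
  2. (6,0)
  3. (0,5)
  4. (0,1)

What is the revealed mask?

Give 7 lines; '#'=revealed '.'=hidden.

Answer: .#...#.
.....#.
.......
.......
.......
##.....
##.....

Derivation:
Click 1 (1,5) count=2: revealed 1 new [(1,5)] -> total=1
Click 2 (6,0) count=0: revealed 4 new [(5,0) (5,1) (6,0) (6,1)] -> total=5
Click 3 (0,5) count=2: revealed 1 new [(0,5)] -> total=6
Click 4 (0,1) count=2: revealed 1 new [(0,1)] -> total=7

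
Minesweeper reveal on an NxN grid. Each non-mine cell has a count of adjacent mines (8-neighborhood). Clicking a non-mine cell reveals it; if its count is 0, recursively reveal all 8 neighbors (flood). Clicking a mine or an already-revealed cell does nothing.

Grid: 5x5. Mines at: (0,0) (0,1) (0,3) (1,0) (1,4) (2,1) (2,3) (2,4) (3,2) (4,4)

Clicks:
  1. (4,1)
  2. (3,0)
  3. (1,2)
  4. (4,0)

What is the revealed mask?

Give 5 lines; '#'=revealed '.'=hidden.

Answer: .....
..#..
.....
##...
##...

Derivation:
Click 1 (4,1) count=1: revealed 1 new [(4,1)] -> total=1
Click 2 (3,0) count=1: revealed 1 new [(3,0)] -> total=2
Click 3 (1,2) count=4: revealed 1 new [(1,2)] -> total=3
Click 4 (4,0) count=0: revealed 2 new [(3,1) (4,0)] -> total=5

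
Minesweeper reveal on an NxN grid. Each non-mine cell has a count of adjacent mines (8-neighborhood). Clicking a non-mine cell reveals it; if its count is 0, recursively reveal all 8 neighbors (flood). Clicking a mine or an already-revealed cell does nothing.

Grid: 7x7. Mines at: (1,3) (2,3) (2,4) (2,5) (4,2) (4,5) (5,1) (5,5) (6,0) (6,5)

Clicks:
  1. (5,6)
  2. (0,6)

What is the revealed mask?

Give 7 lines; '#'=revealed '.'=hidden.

Click 1 (5,6) count=3: revealed 1 new [(5,6)] -> total=1
Click 2 (0,6) count=0: revealed 6 new [(0,4) (0,5) (0,6) (1,4) (1,5) (1,6)] -> total=7

Answer: ....###
....###
.......
.......
.......
......#
.......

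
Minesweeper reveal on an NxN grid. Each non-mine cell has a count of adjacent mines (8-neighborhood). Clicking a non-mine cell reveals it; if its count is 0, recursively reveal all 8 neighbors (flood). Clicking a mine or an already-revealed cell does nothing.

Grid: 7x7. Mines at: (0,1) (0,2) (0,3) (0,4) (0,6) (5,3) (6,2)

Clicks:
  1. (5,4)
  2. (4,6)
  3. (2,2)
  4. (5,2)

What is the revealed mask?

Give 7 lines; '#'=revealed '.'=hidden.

Click 1 (5,4) count=1: revealed 1 new [(5,4)] -> total=1
Click 2 (4,6) count=0: revealed 38 new [(1,0) (1,1) (1,2) (1,3) (1,4) (1,5) (1,6) (2,0) (2,1) (2,2) (2,3) (2,4) (2,5) (2,6) (3,0) (3,1) (3,2) (3,3) (3,4) (3,5) (3,6) (4,0) (4,1) (4,2) (4,3) (4,4) (4,5) (4,6) (5,0) (5,1) (5,2) (5,5) (5,6) (6,0) (6,1) (6,4) (6,5) (6,6)] -> total=39
Click 3 (2,2) count=0: revealed 0 new [(none)] -> total=39
Click 4 (5,2) count=2: revealed 0 new [(none)] -> total=39

Answer: .......
#######
#######
#######
#######
###.###
##..###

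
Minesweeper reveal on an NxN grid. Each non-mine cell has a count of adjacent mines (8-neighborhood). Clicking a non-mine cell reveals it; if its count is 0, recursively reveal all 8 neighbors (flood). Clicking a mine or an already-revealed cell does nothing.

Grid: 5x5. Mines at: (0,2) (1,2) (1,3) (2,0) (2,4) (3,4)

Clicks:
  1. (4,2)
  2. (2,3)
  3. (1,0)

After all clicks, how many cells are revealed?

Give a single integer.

Click 1 (4,2) count=0: revealed 11 new [(2,1) (2,2) (2,3) (3,0) (3,1) (3,2) (3,3) (4,0) (4,1) (4,2) (4,3)] -> total=11
Click 2 (2,3) count=4: revealed 0 new [(none)] -> total=11
Click 3 (1,0) count=1: revealed 1 new [(1,0)] -> total=12

Answer: 12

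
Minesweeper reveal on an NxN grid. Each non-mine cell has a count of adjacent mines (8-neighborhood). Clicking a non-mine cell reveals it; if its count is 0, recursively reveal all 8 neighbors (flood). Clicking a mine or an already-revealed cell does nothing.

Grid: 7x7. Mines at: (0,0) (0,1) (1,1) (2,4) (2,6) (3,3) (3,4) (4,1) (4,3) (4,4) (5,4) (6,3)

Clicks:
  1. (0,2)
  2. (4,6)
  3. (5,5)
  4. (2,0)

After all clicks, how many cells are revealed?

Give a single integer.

Click 1 (0,2) count=2: revealed 1 new [(0,2)] -> total=1
Click 2 (4,6) count=0: revealed 8 new [(3,5) (3,6) (4,5) (4,6) (5,5) (5,6) (6,5) (6,6)] -> total=9
Click 3 (5,5) count=2: revealed 0 new [(none)] -> total=9
Click 4 (2,0) count=1: revealed 1 new [(2,0)] -> total=10

Answer: 10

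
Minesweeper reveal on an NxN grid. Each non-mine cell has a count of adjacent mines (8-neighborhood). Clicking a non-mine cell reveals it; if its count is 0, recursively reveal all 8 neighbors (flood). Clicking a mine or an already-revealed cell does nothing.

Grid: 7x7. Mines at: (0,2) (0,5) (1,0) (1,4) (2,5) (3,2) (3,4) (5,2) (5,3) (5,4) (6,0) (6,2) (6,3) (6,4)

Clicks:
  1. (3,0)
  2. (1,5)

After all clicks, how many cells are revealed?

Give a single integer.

Click 1 (3,0) count=0: revealed 8 new [(2,0) (2,1) (3,0) (3,1) (4,0) (4,1) (5,0) (5,1)] -> total=8
Click 2 (1,5) count=3: revealed 1 new [(1,5)] -> total=9

Answer: 9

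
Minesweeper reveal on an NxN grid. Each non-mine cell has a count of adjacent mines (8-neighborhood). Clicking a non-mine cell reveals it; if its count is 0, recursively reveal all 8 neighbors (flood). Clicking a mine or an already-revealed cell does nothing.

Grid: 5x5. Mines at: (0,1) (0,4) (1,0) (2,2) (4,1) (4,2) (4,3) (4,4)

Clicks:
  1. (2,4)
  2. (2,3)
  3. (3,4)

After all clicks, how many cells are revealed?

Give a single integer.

Click 1 (2,4) count=0: revealed 6 new [(1,3) (1,4) (2,3) (2,4) (3,3) (3,4)] -> total=6
Click 2 (2,3) count=1: revealed 0 new [(none)] -> total=6
Click 3 (3,4) count=2: revealed 0 new [(none)] -> total=6

Answer: 6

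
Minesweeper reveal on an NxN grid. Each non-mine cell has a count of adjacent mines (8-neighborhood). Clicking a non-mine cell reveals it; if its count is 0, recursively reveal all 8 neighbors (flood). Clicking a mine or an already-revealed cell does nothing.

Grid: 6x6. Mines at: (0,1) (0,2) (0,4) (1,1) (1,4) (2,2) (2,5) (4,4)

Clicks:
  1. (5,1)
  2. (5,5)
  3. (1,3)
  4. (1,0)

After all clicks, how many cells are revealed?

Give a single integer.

Answer: 17

Derivation:
Click 1 (5,1) count=0: revealed 14 new [(2,0) (2,1) (3,0) (3,1) (3,2) (3,3) (4,0) (4,1) (4,2) (4,3) (5,0) (5,1) (5,2) (5,3)] -> total=14
Click 2 (5,5) count=1: revealed 1 new [(5,5)] -> total=15
Click 3 (1,3) count=4: revealed 1 new [(1,3)] -> total=16
Click 4 (1,0) count=2: revealed 1 new [(1,0)] -> total=17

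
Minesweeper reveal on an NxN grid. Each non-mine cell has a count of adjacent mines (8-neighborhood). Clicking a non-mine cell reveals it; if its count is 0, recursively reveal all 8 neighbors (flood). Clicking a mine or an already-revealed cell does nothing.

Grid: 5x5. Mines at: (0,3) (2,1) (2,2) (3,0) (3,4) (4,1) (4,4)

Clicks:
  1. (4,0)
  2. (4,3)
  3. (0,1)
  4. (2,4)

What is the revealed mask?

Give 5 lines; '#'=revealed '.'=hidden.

Click 1 (4,0) count=2: revealed 1 new [(4,0)] -> total=1
Click 2 (4,3) count=2: revealed 1 new [(4,3)] -> total=2
Click 3 (0,1) count=0: revealed 6 new [(0,0) (0,1) (0,2) (1,0) (1,1) (1,2)] -> total=8
Click 4 (2,4) count=1: revealed 1 new [(2,4)] -> total=9

Answer: ###..
###..
....#
.....
#..#.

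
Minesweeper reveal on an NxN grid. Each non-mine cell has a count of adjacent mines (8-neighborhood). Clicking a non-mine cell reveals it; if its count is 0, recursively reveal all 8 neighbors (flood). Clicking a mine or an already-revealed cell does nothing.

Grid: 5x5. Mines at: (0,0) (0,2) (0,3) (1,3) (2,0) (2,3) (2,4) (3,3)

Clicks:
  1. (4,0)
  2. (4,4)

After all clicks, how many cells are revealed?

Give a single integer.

Answer: 7

Derivation:
Click 1 (4,0) count=0: revealed 6 new [(3,0) (3,1) (3,2) (4,0) (4,1) (4,2)] -> total=6
Click 2 (4,4) count=1: revealed 1 new [(4,4)] -> total=7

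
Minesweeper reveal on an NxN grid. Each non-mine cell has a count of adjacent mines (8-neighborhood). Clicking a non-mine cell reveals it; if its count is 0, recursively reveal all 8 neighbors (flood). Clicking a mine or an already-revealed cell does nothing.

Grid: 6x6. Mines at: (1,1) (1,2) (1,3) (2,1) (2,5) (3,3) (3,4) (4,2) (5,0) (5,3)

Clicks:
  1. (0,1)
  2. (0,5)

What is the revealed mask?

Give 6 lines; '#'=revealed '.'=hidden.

Click 1 (0,1) count=2: revealed 1 new [(0,1)] -> total=1
Click 2 (0,5) count=0: revealed 4 new [(0,4) (0,5) (1,4) (1,5)] -> total=5

Answer: .#..##
....##
......
......
......
......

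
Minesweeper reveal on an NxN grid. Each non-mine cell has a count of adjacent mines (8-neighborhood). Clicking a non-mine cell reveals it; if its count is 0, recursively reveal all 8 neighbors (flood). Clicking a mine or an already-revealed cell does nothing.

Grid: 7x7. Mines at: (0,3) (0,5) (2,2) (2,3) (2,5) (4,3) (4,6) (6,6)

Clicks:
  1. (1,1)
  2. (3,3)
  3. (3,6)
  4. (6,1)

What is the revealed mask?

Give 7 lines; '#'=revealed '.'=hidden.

Click 1 (1,1) count=1: revealed 1 new [(1,1)] -> total=1
Click 2 (3,3) count=3: revealed 1 new [(3,3)] -> total=2
Click 3 (3,6) count=2: revealed 1 new [(3,6)] -> total=3
Click 4 (6,1) count=0: revealed 25 new [(0,0) (0,1) (0,2) (1,0) (1,2) (2,0) (2,1) (3,0) (3,1) (3,2) (4,0) (4,1) (4,2) (5,0) (5,1) (5,2) (5,3) (5,4) (5,5) (6,0) (6,1) (6,2) (6,3) (6,4) (6,5)] -> total=28

Answer: ###....
###....
##.....
####..#
###....
######.
######.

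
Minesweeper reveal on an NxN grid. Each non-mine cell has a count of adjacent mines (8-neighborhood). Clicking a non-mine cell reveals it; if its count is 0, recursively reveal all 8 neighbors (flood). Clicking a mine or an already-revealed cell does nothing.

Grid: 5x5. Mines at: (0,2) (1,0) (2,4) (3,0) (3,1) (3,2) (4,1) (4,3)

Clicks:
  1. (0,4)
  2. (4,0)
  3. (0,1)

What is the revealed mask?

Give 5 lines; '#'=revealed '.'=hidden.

Answer: .#.##
...##
.....
.....
#....

Derivation:
Click 1 (0,4) count=0: revealed 4 new [(0,3) (0,4) (1,3) (1,4)] -> total=4
Click 2 (4,0) count=3: revealed 1 new [(4,0)] -> total=5
Click 3 (0,1) count=2: revealed 1 new [(0,1)] -> total=6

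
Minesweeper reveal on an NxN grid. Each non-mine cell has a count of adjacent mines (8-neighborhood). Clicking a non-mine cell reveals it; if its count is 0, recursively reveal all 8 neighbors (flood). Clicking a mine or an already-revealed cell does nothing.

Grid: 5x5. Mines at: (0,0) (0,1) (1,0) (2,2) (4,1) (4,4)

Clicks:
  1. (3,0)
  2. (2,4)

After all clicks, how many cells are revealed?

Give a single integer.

Answer: 11

Derivation:
Click 1 (3,0) count=1: revealed 1 new [(3,0)] -> total=1
Click 2 (2,4) count=0: revealed 10 new [(0,2) (0,3) (0,4) (1,2) (1,3) (1,4) (2,3) (2,4) (3,3) (3,4)] -> total=11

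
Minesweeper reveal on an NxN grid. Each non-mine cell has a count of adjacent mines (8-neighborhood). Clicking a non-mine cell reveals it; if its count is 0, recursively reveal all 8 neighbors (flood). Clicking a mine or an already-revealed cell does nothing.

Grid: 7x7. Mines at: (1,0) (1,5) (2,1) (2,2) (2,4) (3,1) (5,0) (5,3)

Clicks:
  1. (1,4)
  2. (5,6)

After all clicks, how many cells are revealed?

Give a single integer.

Answer: 15

Derivation:
Click 1 (1,4) count=2: revealed 1 new [(1,4)] -> total=1
Click 2 (5,6) count=0: revealed 14 new [(2,5) (2,6) (3,4) (3,5) (3,6) (4,4) (4,5) (4,6) (5,4) (5,5) (5,6) (6,4) (6,5) (6,6)] -> total=15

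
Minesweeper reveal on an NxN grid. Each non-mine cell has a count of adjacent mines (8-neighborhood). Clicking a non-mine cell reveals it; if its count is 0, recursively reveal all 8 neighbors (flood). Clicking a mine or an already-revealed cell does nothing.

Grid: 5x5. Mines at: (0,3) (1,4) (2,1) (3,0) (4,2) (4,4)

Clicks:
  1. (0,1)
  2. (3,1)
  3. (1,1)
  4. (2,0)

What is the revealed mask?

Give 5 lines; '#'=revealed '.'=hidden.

Click 1 (0,1) count=0: revealed 6 new [(0,0) (0,1) (0,2) (1,0) (1,1) (1,2)] -> total=6
Click 2 (3,1) count=3: revealed 1 new [(3,1)] -> total=7
Click 3 (1,1) count=1: revealed 0 new [(none)] -> total=7
Click 4 (2,0) count=2: revealed 1 new [(2,0)] -> total=8

Answer: ###..
###..
#....
.#...
.....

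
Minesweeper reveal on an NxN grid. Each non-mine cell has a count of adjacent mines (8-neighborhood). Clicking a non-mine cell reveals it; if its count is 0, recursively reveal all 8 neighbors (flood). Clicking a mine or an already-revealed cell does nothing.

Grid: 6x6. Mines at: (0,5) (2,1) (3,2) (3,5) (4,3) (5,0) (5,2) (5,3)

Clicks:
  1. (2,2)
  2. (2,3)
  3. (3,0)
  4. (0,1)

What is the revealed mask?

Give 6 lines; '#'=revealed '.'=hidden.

Click 1 (2,2) count=2: revealed 1 new [(2,2)] -> total=1
Click 2 (2,3) count=1: revealed 1 new [(2,3)] -> total=2
Click 3 (3,0) count=1: revealed 1 new [(3,0)] -> total=3
Click 4 (0,1) count=0: revealed 11 new [(0,0) (0,1) (0,2) (0,3) (0,4) (1,0) (1,1) (1,2) (1,3) (1,4) (2,4)] -> total=14

Answer: #####.
#####.
..###.
#.....
......
......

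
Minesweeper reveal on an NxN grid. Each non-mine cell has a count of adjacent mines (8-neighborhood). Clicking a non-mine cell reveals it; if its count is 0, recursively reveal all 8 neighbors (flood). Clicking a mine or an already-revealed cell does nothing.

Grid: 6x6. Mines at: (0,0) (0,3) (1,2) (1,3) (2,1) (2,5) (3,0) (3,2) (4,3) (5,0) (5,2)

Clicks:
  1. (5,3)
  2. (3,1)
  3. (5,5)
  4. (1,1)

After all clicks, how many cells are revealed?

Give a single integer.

Click 1 (5,3) count=2: revealed 1 new [(5,3)] -> total=1
Click 2 (3,1) count=3: revealed 1 new [(3,1)] -> total=2
Click 3 (5,5) count=0: revealed 6 new [(3,4) (3,5) (4,4) (4,5) (5,4) (5,5)] -> total=8
Click 4 (1,1) count=3: revealed 1 new [(1,1)] -> total=9

Answer: 9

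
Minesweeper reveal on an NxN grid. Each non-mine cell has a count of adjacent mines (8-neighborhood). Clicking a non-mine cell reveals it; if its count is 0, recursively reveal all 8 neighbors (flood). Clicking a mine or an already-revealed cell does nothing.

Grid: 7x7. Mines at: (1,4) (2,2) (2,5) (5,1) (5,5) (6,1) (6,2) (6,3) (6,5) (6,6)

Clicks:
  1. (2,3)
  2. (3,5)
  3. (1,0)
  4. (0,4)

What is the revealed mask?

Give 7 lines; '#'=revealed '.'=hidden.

Answer: #####..
####...
##.#...
##...#.
##.....
.......
.......

Derivation:
Click 1 (2,3) count=2: revealed 1 new [(2,3)] -> total=1
Click 2 (3,5) count=1: revealed 1 new [(3,5)] -> total=2
Click 3 (1,0) count=0: revealed 14 new [(0,0) (0,1) (0,2) (0,3) (1,0) (1,1) (1,2) (1,3) (2,0) (2,1) (3,0) (3,1) (4,0) (4,1)] -> total=16
Click 4 (0,4) count=1: revealed 1 new [(0,4)] -> total=17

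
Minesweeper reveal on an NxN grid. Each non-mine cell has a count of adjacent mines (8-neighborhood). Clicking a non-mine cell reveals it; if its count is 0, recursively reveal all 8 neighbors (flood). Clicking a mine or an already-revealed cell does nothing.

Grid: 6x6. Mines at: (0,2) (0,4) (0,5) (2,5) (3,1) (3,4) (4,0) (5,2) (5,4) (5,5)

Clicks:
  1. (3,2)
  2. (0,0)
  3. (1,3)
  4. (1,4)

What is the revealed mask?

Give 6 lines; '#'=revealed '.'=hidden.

Answer: ##....
##.##.
##....
..#...
......
......

Derivation:
Click 1 (3,2) count=1: revealed 1 new [(3,2)] -> total=1
Click 2 (0,0) count=0: revealed 6 new [(0,0) (0,1) (1,0) (1,1) (2,0) (2,1)] -> total=7
Click 3 (1,3) count=2: revealed 1 new [(1,3)] -> total=8
Click 4 (1,4) count=3: revealed 1 new [(1,4)] -> total=9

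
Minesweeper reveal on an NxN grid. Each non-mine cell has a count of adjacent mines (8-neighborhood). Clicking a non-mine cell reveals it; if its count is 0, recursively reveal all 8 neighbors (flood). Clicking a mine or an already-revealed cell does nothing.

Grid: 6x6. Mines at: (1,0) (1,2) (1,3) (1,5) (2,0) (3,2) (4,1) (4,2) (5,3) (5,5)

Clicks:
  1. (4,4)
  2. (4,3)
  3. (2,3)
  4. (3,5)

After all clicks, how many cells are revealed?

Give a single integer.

Click 1 (4,4) count=2: revealed 1 new [(4,4)] -> total=1
Click 2 (4,3) count=3: revealed 1 new [(4,3)] -> total=2
Click 3 (2,3) count=3: revealed 1 new [(2,3)] -> total=3
Click 4 (3,5) count=0: revealed 6 new [(2,4) (2,5) (3,3) (3,4) (3,5) (4,5)] -> total=9

Answer: 9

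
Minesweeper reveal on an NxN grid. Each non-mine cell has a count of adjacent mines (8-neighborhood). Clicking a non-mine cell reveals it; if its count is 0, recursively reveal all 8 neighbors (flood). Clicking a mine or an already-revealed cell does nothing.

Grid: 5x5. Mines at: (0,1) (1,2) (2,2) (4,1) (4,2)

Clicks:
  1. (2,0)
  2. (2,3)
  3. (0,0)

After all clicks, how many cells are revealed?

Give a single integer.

Click 1 (2,0) count=0: revealed 6 new [(1,0) (1,1) (2,0) (2,1) (3,0) (3,1)] -> total=6
Click 2 (2,3) count=2: revealed 1 new [(2,3)] -> total=7
Click 3 (0,0) count=1: revealed 1 new [(0,0)] -> total=8

Answer: 8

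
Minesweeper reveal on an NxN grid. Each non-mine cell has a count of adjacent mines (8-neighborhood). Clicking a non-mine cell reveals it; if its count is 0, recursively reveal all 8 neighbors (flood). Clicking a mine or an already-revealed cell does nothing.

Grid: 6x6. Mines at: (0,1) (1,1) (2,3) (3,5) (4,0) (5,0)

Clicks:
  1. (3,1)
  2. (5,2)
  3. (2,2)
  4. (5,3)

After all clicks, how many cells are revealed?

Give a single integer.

Answer: 15

Derivation:
Click 1 (3,1) count=1: revealed 1 new [(3,1)] -> total=1
Click 2 (5,2) count=0: revealed 13 new [(3,2) (3,3) (3,4) (4,1) (4,2) (4,3) (4,4) (4,5) (5,1) (5,2) (5,3) (5,4) (5,5)] -> total=14
Click 3 (2,2) count=2: revealed 1 new [(2,2)] -> total=15
Click 4 (5,3) count=0: revealed 0 new [(none)] -> total=15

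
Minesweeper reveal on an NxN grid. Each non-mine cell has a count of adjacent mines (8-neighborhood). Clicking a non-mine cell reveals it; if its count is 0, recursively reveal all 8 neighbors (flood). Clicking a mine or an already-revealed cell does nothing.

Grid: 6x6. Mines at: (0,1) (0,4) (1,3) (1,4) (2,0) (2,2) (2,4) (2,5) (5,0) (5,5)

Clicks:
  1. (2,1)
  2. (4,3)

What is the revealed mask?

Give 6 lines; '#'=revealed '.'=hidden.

Click 1 (2,1) count=2: revealed 1 new [(2,1)] -> total=1
Click 2 (4,3) count=0: revealed 12 new [(3,1) (3,2) (3,3) (3,4) (4,1) (4,2) (4,3) (4,4) (5,1) (5,2) (5,3) (5,4)] -> total=13

Answer: ......
......
.#....
.####.
.####.
.####.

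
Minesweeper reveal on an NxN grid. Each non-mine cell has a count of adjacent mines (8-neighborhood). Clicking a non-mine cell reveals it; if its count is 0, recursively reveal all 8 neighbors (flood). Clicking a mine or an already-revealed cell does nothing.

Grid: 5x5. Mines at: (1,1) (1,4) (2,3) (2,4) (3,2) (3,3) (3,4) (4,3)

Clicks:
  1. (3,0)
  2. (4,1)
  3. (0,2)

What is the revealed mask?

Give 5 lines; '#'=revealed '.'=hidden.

Click 1 (3,0) count=0: revealed 6 new [(2,0) (2,1) (3,0) (3,1) (4,0) (4,1)] -> total=6
Click 2 (4,1) count=1: revealed 0 new [(none)] -> total=6
Click 3 (0,2) count=1: revealed 1 new [(0,2)] -> total=7

Answer: ..#..
.....
##...
##...
##...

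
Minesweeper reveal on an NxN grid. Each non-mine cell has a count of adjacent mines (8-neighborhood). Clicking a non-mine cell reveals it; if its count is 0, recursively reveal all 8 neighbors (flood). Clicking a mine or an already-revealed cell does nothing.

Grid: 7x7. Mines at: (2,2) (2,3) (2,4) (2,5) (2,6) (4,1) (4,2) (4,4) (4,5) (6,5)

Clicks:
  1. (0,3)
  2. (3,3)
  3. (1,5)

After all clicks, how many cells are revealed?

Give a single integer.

Click 1 (0,3) count=0: revealed 18 new [(0,0) (0,1) (0,2) (0,3) (0,4) (0,5) (0,6) (1,0) (1,1) (1,2) (1,3) (1,4) (1,5) (1,6) (2,0) (2,1) (3,0) (3,1)] -> total=18
Click 2 (3,3) count=5: revealed 1 new [(3,3)] -> total=19
Click 3 (1,5) count=3: revealed 0 new [(none)] -> total=19

Answer: 19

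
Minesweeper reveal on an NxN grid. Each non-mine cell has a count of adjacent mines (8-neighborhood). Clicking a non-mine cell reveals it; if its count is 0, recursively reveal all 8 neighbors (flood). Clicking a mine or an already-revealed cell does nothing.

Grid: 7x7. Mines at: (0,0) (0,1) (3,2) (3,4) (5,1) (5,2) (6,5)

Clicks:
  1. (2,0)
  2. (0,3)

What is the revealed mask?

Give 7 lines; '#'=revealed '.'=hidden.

Click 1 (2,0) count=0: revealed 8 new [(1,0) (1,1) (2,0) (2,1) (3,0) (3,1) (4,0) (4,1)] -> total=8
Click 2 (0,3) count=0: revealed 21 new [(0,2) (0,3) (0,4) (0,5) (0,6) (1,2) (1,3) (1,4) (1,5) (1,6) (2,2) (2,3) (2,4) (2,5) (2,6) (3,5) (3,6) (4,5) (4,6) (5,5) (5,6)] -> total=29

Answer: ..#####
#######
#######
##...##
##...##
.....##
.......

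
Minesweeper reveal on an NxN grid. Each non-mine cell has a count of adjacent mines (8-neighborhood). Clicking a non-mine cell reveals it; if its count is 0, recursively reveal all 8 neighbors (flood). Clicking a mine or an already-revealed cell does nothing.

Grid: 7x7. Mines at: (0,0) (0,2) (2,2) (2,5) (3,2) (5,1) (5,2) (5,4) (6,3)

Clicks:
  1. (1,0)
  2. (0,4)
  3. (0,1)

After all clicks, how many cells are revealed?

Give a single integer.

Answer: 10

Derivation:
Click 1 (1,0) count=1: revealed 1 new [(1,0)] -> total=1
Click 2 (0,4) count=0: revealed 8 new [(0,3) (0,4) (0,5) (0,6) (1,3) (1,4) (1,5) (1,6)] -> total=9
Click 3 (0,1) count=2: revealed 1 new [(0,1)] -> total=10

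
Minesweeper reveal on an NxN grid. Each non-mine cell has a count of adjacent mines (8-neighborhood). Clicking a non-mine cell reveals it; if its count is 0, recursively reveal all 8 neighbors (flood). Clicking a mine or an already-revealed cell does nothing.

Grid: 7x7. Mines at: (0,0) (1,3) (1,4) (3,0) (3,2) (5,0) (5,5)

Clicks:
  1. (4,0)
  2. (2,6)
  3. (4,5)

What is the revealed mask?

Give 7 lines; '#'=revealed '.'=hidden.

Click 1 (4,0) count=2: revealed 1 new [(4,0)] -> total=1
Click 2 (2,6) count=0: revealed 16 new [(0,5) (0,6) (1,5) (1,6) (2,3) (2,4) (2,5) (2,6) (3,3) (3,4) (3,5) (3,6) (4,3) (4,4) (4,5) (4,6)] -> total=17
Click 3 (4,5) count=1: revealed 0 new [(none)] -> total=17

Answer: .....##
.....##
...####
...####
#..####
.......
.......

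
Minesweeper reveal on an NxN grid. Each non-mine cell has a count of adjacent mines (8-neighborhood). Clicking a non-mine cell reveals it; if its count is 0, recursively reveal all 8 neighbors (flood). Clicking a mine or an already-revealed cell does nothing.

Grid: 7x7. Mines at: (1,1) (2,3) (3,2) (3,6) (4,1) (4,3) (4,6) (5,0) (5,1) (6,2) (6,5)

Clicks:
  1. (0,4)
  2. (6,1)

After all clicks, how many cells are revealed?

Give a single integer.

Click 1 (0,4) count=0: revealed 13 new [(0,2) (0,3) (0,4) (0,5) (0,6) (1,2) (1,3) (1,4) (1,5) (1,6) (2,4) (2,5) (2,6)] -> total=13
Click 2 (6,1) count=3: revealed 1 new [(6,1)] -> total=14

Answer: 14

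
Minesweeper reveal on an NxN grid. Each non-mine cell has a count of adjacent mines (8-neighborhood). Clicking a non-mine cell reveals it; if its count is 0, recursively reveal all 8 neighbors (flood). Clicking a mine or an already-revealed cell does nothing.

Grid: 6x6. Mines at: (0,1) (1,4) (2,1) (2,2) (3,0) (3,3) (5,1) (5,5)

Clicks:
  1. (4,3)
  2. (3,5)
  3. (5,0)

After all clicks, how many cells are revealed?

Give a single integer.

Answer: 8

Derivation:
Click 1 (4,3) count=1: revealed 1 new [(4,3)] -> total=1
Click 2 (3,5) count=0: revealed 6 new [(2,4) (2,5) (3,4) (3,5) (4,4) (4,5)] -> total=7
Click 3 (5,0) count=1: revealed 1 new [(5,0)] -> total=8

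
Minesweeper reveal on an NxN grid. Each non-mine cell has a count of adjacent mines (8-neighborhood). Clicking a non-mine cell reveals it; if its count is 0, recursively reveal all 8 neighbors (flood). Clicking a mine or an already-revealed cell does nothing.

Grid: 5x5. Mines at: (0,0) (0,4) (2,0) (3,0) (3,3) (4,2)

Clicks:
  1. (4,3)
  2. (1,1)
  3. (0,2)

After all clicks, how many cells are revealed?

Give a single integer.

Answer: 10

Derivation:
Click 1 (4,3) count=2: revealed 1 new [(4,3)] -> total=1
Click 2 (1,1) count=2: revealed 1 new [(1,1)] -> total=2
Click 3 (0,2) count=0: revealed 8 new [(0,1) (0,2) (0,3) (1,2) (1,3) (2,1) (2,2) (2,3)] -> total=10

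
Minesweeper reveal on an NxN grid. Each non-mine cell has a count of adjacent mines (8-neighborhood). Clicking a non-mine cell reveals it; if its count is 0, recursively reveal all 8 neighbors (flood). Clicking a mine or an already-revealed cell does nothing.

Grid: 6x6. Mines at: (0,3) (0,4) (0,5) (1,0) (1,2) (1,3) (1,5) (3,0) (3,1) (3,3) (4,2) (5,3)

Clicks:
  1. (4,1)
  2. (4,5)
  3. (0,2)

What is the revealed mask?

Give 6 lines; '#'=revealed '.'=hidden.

Answer: ..#...
......
....##
....##
.#..##
....##

Derivation:
Click 1 (4,1) count=3: revealed 1 new [(4,1)] -> total=1
Click 2 (4,5) count=0: revealed 8 new [(2,4) (2,5) (3,4) (3,5) (4,4) (4,5) (5,4) (5,5)] -> total=9
Click 3 (0,2) count=3: revealed 1 new [(0,2)] -> total=10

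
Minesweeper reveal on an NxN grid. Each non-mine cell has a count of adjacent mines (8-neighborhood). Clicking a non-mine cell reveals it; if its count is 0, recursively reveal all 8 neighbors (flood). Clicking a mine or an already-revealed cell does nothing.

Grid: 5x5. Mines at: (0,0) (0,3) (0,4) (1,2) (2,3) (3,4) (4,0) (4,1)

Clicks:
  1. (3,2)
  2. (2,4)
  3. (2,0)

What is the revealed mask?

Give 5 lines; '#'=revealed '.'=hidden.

Click 1 (3,2) count=2: revealed 1 new [(3,2)] -> total=1
Click 2 (2,4) count=2: revealed 1 new [(2,4)] -> total=2
Click 3 (2,0) count=0: revealed 6 new [(1,0) (1,1) (2,0) (2,1) (3,0) (3,1)] -> total=8

Answer: .....
##...
##..#
###..
.....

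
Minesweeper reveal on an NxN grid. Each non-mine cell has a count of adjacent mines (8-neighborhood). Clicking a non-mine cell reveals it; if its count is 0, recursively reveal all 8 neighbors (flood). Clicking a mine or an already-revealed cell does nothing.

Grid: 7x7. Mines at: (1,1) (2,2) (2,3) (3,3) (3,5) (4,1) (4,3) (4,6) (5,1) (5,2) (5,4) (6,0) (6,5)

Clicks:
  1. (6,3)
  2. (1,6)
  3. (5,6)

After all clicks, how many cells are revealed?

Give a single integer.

Answer: 15

Derivation:
Click 1 (6,3) count=2: revealed 1 new [(6,3)] -> total=1
Click 2 (1,6) count=0: revealed 13 new [(0,2) (0,3) (0,4) (0,5) (0,6) (1,2) (1,3) (1,4) (1,5) (1,6) (2,4) (2,5) (2,6)] -> total=14
Click 3 (5,6) count=2: revealed 1 new [(5,6)] -> total=15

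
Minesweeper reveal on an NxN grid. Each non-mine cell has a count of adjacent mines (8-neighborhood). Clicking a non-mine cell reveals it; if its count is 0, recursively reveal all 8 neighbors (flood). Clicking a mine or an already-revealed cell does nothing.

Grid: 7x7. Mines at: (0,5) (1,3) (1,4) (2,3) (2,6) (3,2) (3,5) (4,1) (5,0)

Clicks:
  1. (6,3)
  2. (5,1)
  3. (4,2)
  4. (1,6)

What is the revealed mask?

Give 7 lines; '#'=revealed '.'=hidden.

Click 1 (6,3) count=0: revealed 17 new [(4,2) (4,3) (4,4) (4,5) (4,6) (5,1) (5,2) (5,3) (5,4) (5,5) (5,6) (6,1) (6,2) (6,3) (6,4) (6,5) (6,6)] -> total=17
Click 2 (5,1) count=2: revealed 0 new [(none)] -> total=17
Click 3 (4,2) count=2: revealed 0 new [(none)] -> total=17
Click 4 (1,6) count=2: revealed 1 new [(1,6)] -> total=18

Answer: .......
......#
.......
.......
..#####
.######
.######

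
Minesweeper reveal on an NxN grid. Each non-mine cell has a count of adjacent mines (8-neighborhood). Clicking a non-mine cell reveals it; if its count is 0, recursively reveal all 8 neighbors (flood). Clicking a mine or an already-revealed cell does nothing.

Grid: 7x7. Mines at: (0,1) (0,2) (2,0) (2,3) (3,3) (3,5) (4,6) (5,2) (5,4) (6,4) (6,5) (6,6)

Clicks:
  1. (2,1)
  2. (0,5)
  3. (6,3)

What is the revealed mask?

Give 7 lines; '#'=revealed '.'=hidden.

Answer: ...####
...####
.#..###
.......
.......
.......
...#...

Derivation:
Click 1 (2,1) count=1: revealed 1 new [(2,1)] -> total=1
Click 2 (0,5) count=0: revealed 11 new [(0,3) (0,4) (0,5) (0,6) (1,3) (1,4) (1,5) (1,6) (2,4) (2,5) (2,6)] -> total=12
Click 3 (6,3) count=3: revealed 1 new [(6,3)] -> total=13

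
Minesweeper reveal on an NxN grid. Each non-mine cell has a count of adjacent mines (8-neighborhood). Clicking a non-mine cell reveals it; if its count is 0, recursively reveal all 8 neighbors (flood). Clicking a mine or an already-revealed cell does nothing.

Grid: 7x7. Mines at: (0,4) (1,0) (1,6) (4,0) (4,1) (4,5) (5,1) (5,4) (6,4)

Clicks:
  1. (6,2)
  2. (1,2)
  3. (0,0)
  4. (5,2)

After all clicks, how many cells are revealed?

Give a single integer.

Click 1 (6,2) count=1: revealed 1 new [(6,2)] -> total=1
Click 2 (1,2) count=0: revealed 21 new [(0,1) (0,2) (0,3) (1,1) (1,2) (1,3) (1,4) (1,5) (2,1) (2,2) (2,3) (2,4) (2,5) (3,1) (3,2) (3,3) (3,4) (3,5) (4,2) (4,3) (4,4)] -> total=22
Click 3 (0,0) count=1: revealed 1 new [(0,0)] -> total=23
Click 4 (5,2) count=2: revealed 1 new [(5,2)] -> total=24

Answer: 24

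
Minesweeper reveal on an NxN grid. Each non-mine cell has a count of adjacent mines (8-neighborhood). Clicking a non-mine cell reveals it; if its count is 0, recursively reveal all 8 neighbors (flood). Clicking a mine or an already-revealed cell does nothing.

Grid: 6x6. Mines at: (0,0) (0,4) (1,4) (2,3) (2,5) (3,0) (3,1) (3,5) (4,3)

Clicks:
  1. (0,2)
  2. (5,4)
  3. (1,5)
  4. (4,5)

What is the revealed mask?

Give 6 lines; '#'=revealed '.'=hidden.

Click 1 (0,2) count=0: revealed 6 new [(0,1) (0,2) (0,3) (1,1) (1,2) (1,3)] -> total=6
Click 2 (5,4) count=1: revealed 1 new [(5,4)] -> total=7
Click 3 (1,5) count=3: revealed 1 new [(1,5)] -> total=8
Click 4 (4,5) count=1: revealed 1 new [(4,5)] -> total=9

Answer: .###..
.###.#
......
......
.....#
....#.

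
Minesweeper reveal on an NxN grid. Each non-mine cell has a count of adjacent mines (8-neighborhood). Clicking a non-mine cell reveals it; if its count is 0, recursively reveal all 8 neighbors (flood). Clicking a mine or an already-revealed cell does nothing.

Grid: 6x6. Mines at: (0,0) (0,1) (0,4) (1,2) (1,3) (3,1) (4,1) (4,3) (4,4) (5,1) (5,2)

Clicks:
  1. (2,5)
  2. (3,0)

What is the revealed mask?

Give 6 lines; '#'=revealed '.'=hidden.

Click 1 (2,5) count=0: revealed 6 new [(1,4) (1,5) (2,4) (2,5) (3,4) (3,5)] -> total=6
Click 2 (3,0) count=2: revealed 1 new [(3,0)] -> total=7

Answer: ......
....##
....##
#...##
......
......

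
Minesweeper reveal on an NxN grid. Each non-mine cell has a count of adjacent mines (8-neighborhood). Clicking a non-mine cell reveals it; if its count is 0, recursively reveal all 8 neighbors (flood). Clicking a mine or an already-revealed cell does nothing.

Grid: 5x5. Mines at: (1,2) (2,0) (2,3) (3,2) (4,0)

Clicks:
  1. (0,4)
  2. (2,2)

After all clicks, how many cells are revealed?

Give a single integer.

Answer: 5

Derivation:
Click 1 (0,4) count=0: revealed 4 new [(0,3) (0,4) (1,3) (1,4)] -> total=4
Click 2 (2,2) count=3: revealed 1 new [(2,2)] -> total=5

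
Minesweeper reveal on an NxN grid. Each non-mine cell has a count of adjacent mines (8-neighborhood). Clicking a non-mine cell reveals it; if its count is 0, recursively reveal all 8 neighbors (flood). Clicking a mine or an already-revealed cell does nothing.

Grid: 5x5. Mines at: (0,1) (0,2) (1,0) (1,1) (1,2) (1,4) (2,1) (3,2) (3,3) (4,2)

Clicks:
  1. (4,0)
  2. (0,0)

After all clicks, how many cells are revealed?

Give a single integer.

Answer: 5

Derivation:
Click 1 (4,0) count=0: revealed 4 new [(3,0) (3,1) (4,0) (4,1)] -> total=4
Click 2 (0,0) count=3: revealed 1 new [(0,0)] -> total=5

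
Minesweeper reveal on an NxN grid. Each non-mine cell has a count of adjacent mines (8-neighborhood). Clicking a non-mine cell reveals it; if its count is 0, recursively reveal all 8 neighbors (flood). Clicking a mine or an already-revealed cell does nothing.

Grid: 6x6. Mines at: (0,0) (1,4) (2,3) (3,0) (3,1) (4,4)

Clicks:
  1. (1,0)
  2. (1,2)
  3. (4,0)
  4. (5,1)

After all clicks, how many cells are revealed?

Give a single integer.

Click 1 (1,0) count=1: revealed 1 new [(1,0)] -> total=1
Click 2 (1,2) count=1: revealed 1 new [(1,2)] -> total=2
Click 3 (4,0) count=2: revealed 1 new [(4,0)] -> total=3
Click 4 (5,1) count=0: revealed 7 new [(4,1) (4,2) (4,3) (5,0) (5,1) (5,2) (5,3)] -> total=10

Answer: 10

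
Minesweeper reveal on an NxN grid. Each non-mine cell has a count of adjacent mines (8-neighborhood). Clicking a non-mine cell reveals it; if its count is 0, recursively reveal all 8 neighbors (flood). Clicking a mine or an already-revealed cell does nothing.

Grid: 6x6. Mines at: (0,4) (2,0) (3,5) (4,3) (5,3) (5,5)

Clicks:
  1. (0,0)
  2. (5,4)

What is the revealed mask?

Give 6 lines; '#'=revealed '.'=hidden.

Answer: ####..
#####.
.####.
.####.
......
....#.

Derivation:
Click 1 (0,0) count=0: revealed 17 new [(0,0) (0,1) (0,2) (0,3) (1,0) (1,1) (1,2) (1,3) (1,4) (2,1) (2,2) (2,3) (2,4) (3,1) (3,2) (3,3) (3,4)] -> total=17
Click 2 (5,4) count=3: revealed 1 new [(5,4)] -> total=18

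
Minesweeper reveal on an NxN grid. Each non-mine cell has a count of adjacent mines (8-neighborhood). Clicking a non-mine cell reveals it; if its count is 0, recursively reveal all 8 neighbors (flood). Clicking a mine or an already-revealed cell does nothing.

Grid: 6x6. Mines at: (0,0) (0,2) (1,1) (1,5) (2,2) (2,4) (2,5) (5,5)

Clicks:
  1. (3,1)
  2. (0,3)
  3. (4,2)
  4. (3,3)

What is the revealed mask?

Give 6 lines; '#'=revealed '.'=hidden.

Answer: ...#..
......
##....
#####.
#####.
#####.

Derivation:
Click 1 (3,1) count=1: revealed 1 new [(3,1)] -> total=1
Click 2 (0,3) count=1: revealed 1 new [(0,3)] -> total=2
Click 3 (4,2) count=0: revealed 16 new [(2,0) (2,1) (3,0) (3,2) (3,3) (3,4) (4,0) (4,1) (4,2) (4,3) (4,4) (5,0) (5,1) (5,2) (5,3) (5,4)] -> total=18
Click 4 (3,3) count=2: revealed 0 new [(none)] -> total=18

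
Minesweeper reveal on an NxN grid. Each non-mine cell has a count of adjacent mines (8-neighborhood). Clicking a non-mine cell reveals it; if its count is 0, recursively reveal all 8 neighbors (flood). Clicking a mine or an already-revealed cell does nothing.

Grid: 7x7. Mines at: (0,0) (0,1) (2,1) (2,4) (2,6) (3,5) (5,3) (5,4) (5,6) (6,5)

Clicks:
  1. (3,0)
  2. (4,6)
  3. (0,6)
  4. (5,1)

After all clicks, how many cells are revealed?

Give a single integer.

Click 1 (3,0) count=1: revealed 1 new [(3,0)] -> total=1
Click 2 (4,6) count=2: revealed 1 new [(4,6)] -> total=2
Click 3 (0,6) count=0: revealed 10 new [(0,2) (0,3) (0,4) (0,5) (0,6) (1,2) (1,3) (1,4) (1,5) (1,6)] -> total=12
Click 4 (5,1) count=0: revealed 11 new [(3,1) (3,2) (4,0) (4,1) (4,2) (5,0) (5,1) (5,2) (6,0) (6,1) (6,2)] -> total=23

Answer: 23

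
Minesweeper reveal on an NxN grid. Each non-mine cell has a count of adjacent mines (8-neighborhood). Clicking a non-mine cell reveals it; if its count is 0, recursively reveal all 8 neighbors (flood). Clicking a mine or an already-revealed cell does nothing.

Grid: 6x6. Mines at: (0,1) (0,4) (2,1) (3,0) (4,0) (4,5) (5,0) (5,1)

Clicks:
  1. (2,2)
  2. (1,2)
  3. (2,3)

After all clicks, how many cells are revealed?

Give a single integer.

Click 1 (2,2) count=1: revealed 1 new [(2,2)] -> total=1
Click 2 (1,2) count=2: revealed 1 new [(1,2)] -> total=2
Click 3 (2,3) count=0: revealed 16 new [(1,3) (1,4) (1,5) (2,3) (2,4) (2,5) (3,2) (3,3) (3,4) (3,5) (4,2) (4,3) (4,4) (5,2) (5,3) (5,4)] -> total=18

Answer: 18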